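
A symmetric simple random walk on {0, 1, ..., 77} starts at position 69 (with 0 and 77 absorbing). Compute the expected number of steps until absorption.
E[τ | X_0 = 69] = 552

Let v_k = E[τ | X_0 = k]. Boundary: v_0 = v_77 = 0. Recurrence: v_k = 1 + (v_{k-1} + v_{k+1})/2 for 1 ≤ k ≤ 76. The particular solution to v_k − (v_{k-1} + v_{k+1})/2 = 1 is v_k = −k^2. Adding homogeneous solution A + B k and matching boundaries gives v_k = k (77 − k). Substituting k = 69: v_69 = 69 · 8 = 552.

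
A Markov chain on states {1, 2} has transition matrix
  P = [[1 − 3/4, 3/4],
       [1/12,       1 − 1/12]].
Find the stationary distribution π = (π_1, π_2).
π_1 = 1/10, π_2 = 9/10

Solve πP = π with π_1 + π_2 = 1. From πP = π: π_1 · (1 − 3/4) + π_2 · 1/12 = π_1 ⇒ π_2 · 1/12 = π_1 · 3/4 ⇒ π_2/π_1 = (3/4)/(1/12) = 9. Together with π_1 + π_2 = 1:
  π_1 = (1/12)/(3/4 + 1/12) = (1/12)/(5/6) = 1/10,
  π_2 = (3/4)/(3/4 + 1/12) = (3/4)/(5/6) = 9/10.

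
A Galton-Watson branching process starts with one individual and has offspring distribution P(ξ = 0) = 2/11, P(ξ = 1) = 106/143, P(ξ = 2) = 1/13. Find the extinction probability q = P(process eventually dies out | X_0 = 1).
q = 1

Mean offspring μ = 0·2/11 + 1·106/143 + 2·1/13 = 128/143 ≤ 1. For μ ≤ 1 with offspring not concentrated at 1, the Galton-Watson process goes extinct almost surely, so q = 1.
(Algebraic check: The pgf is f(s) = 2/11 + 106/143·s + 1/13·s². The extinction probability q is the smallest fixed point of f in [0, 1]. Setting s = f(s):
  1/13·s² + (106/143 − 1)·s + 2/11 = 0
  1/13·s² − (2/11 + 1/13)·s + 2/11 = 0
which factors as (s − 1)·(1/13·s − 2/11) = 0, giving roots s = 1 and s = (2/11)/(1/13) = 26/11. Since 26/11 ≥ 1, the smallest root in [0, 1] is s = 1.)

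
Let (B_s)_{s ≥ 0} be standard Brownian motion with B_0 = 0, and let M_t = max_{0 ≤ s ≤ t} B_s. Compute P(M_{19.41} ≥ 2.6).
P(M_{19.41} ≥ 2.6) = 2·P(B_{19.41} ≥ 2.6) = 2(1 − Φ(2.6/√19.41)) ≈ 0.5551

By the reflection principle for Brownian motion, P(M_t ≥ a) = 2 · P(B_t ≥ a) for a ≥ 0. Since B_t ~ N(0, t), P(B_t ≥ 2.6) = 1 − Φ(2.6/√t) = 1 − Φ(2.6/√19.41) = 1 − Φ(0.5901). So
  P(M_{19.41} ≥ 2.6) = 2(1 − Φ(0.5901)) ≈ 0.5551.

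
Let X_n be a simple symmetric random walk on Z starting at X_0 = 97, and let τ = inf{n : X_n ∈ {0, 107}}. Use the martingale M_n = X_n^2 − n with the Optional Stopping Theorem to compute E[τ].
E[τ] = 970

M_n = X_n^2 − n is a martingale (since E[X_{n+1}^2 | F_n] = X_n^2 + 1). By OST (τ has finite mean in a bounded region), E[M_τ] = E[M_0] = X_0^2 − 0 = 97^2 = 9409. Also E[M_τ] = E[X_τ^2] − E[τ]. The walk exits at 0 or 107, with P(hit 107 first) = 97/107, so E[X_τ^2] = 107^2 · 97/107 + 0 = 10379. Thus E[τ] = E[X_τ^2] − E[M_τ] = 10379 − 9409 = 970 = 97(107 − 97) = 970.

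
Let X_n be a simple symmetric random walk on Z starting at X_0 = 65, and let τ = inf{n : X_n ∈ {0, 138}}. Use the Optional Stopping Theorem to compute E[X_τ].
E[X_τ] = 65

X_n is a martingale and τ is a bounded-mean stopping time (indeed τ is finite a.s. with bounded expectation since the walk is in a bounded region). By the OST, E[X_τ] = E[X_0] = 65. Equivalently: E[X_τ] = 138 · P(hit 138 first) + 0 · P(hit 0 first) = 138 · (65/138) = 65.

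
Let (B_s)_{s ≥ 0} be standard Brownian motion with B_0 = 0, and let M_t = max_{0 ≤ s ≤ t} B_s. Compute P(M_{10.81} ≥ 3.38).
P(M_{10.81} ≥ 3.38) = 2·P(B_{10.81} ≥ 3.38) = 2(1 − Φ(3.38/√10.81)) ≈ 0.3039

By the reflection principle for Brownian motion, P(M_t ≥ a) = 2 · P(B_t ≥ a) for a ≥ 0. Since B_t ~ N(0, t), P(B_t ≥ 3.38) = 1 − Φ(3.38/√t) = 1 − Φ(3.38/√10.81) = 1 − Φ(1.0280). So
  P(M_{10.81} ≥ 3.38) = 2(1 − Φ(1.0280)) ≈ 0.3039.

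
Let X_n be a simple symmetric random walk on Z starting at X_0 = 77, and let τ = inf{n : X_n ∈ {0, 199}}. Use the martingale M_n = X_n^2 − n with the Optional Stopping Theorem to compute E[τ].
E[τ] = 9394

M_n = X_n^2 − n is a martingale (since E[X_{n+1}^2 | F_n] = X_n^2 + 1). By OST (τ has finite mean in a bounded region), E[M_τ] = E[M_0] = X_0^2 − 0 = 77^2 = 5929. Also E[M_τ] = E[X_τ^2] − E[τ]. The walk exits at 0 or 199, with P(hit 199 first) = 77/199, so E[X_τ^2] = 199^2 · 77/199 + 0 = 15323. Thus E[τ] = E[X_τ^2] − E[M_τ] = 15323 − 5929 = 9394 = 77(199 − 77) = 9394.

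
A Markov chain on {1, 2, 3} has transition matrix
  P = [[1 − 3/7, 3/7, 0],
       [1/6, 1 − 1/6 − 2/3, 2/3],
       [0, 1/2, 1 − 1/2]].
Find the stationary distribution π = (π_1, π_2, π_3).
π = (1/7, 18/49, 24/49)

This is a birth-death chain on three states, which satisfies detailed balance: π_1 · P_{12} = π_2 · P_{21} and π_2 · P_{23} = π_3 · P_{32}.
From π_1 · 3/7 = π_2 · 1/6: π_2/π_1 = (3/7)/(1/6) = 18/7.
From π_2 · 2/3 = π_3 · 1/2: π_3/π_2 = (2/3)/(1/2) = 4/3.
Take π_1 proportional to 1; then unnormalized π = (1, 18/7, 24/7). Normalize by dividing by the sum 7:
  π = (1/7, 18/49, 24/49).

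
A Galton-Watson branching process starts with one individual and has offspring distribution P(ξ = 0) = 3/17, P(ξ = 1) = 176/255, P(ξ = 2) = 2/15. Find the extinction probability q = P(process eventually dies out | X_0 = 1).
q = 1

Mean offspring μ = 0·3/17 + 1·176/255 + 2·2/15 = 244/255 ≤ 1. For μ ≤ 1 with offspring not concentrated at 1, the Galton-Watson process goes extinct almost surely, so q = 1.
(Algebraic check: The pgf is f(s) = 3/17 + 176/255·s + 2/15·s². The extinction probability q is the smallest fixed point of f in [0, 1]. Setting s = f(s):
  2/15·s² + (176/255 − 1)·s + 3/17 = 0
  2/15·s² − (3/17 + 2/15)·s + 3/17 = 0
which factors as (s − 1)·(2/15·s − 3/17) = 0, giving roots s = 1 and s = (3/17)/(2/15) = 45/34. Since 45/34 ≥ 1, the smallest root in [0, 1] is s = 1.)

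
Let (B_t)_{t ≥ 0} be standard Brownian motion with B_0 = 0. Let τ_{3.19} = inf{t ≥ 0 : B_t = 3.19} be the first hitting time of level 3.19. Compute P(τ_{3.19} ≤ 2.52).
P(τ_{3.19} ≤ 2.52) = 2(1 − Φ(3.19/√2.52)) = 2(1 − Φ(2.0095)) ≈ 0.0445

By the reflection principle for standard BM, P(τ_b ≤ t) = 2 · P(B_t ≥ b). Since B_t ~ N(0, t), P(B_t ≥ 3.19) = 1 − Φ(3.19/√t) = 1 − Φ(3.19/√2.52) = 1 − Φ(2.0095) ≈ 0.02224. Doubling: P(τ_{3.19} ≤ 2.52) ≈ 2 · 0.02224 = 0.04448 ≈ 0.0445.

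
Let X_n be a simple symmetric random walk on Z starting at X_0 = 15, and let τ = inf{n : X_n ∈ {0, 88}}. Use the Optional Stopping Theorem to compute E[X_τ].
E[X_τ] = 15

X_n is a martingale and τ is a bounded-mean stopping time (indeed τ is finite a.s. with bounded expectation since the walk is in a bounded region). By the OST, E[X_τ] = E[X_0] = 15. Equivalently: E[X_τ] = 88 · P(hit 88 first) + 0 · P(hit 0 first) = 88 · (15/88) = 15.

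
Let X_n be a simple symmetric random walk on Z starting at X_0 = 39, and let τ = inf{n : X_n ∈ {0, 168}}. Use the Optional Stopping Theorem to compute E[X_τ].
E[X_τ] = 39

X_n is a martingale and τ is a bounded-mean stopping time (indeed τ is finite a.s. with bounded expectation since the walk is in a bounded region). By the OST, E[X_τ] = E[X_0] = 39. Equivalently: E[X_τ] = 168 · P(hit 168 first) + 0 · P(hit 0 first) = 168 · (39/168) = 39.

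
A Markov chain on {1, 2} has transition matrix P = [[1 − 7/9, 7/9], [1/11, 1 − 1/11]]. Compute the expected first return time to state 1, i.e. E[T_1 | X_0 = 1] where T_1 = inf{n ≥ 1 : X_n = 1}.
E[T_1 | X_0 = 1] = 1/π_1 = 86/9

For an irreducible recurrent Markov chain with stationary distribution π, E[T_i | X_0 = i] = 1/π_i (Kac's formula). Here π_1 = (1/11)/(7/9 + 1/11) = (1/11)/(86/99) = 9/86, so E[T_1 | X_0 = 1] = 1/π_1 = (7/9 + 1/11)/(1/11) = (86/99)/(1/11) = 86/9.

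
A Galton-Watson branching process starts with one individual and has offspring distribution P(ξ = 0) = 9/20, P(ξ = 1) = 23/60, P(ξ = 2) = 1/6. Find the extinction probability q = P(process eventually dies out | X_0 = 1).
q = 1

Mean offspring μ = 0·9/20 + 1·23/60 + 2·1/6 = 43/60 ≤ 1. For μ ≤ 1 with offspring not concentrated at 1, the Galton-Watson process goes extinct almost surely, so q = 1.
(Algebraic check: The pgf is f(s) = 9/20 + 23/60·s + 1/6·s². The extinction probability q is the smallest fixed point of f in [0, 1]. Setting s = f(s):
  1/6·s² + (23/60 − 1)·s + 9/20 = 0
  1/6·s² − (9/20 + 1/6)·s + 9/20 = 0
which factors as (s − 1)·(1/6·s − 9/20) = 0, giving roots s = 1 and s = (9/20)/(1/6) = 27/10. Since 27/10 ≥ 1, the smallest root in [0, 1] is s = 1.)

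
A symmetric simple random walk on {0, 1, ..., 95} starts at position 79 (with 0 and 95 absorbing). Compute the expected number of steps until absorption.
E[τ | X_0 = 79] = 1264

Let v_k = E[τ | X_0 = k]. Boundary: v_0 = v_95 = 0. Recurrence: v_k = 1 + (v_{k-1} + v_{k+1})/2 for 1 ≤ k ≤ 94. The particular solution to v_k − (v_{k-1} + v_{k+1})/2 = 1 is v_k = −k^2. Adding homogeneous solution A + B k and matching boundaries gives v_k = k (95 − k). Substituting k = 79: v_79 = 79 · 16 = 1264.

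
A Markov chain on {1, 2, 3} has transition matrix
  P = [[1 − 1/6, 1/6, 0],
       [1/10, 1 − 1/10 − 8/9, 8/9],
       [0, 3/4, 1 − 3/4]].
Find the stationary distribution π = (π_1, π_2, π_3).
π = (81/376, 135/376, 20/47)

This is a birth-death chain on three states, which satisfies detailed balance: π_1 · P_{12} = π_2 · P_{21} and π_2 · P_{23} = π_3 · P_{32}.
From π_1 · 1/6 = π_2 · 1/10: π_2/π_1 = (1/6)/(1/10) = 5/3.
From π_2 · 8/9 = π_3 · 3/4: π_3/π_2 = (8/9)/(3/4) = 32/27.
Take π_1 proportional to 1; then unnormalized π = (1, 5/3, 160/81). Normalize by dividing by the sum 376/81:
  π = (81/376, 135/376, 20/47).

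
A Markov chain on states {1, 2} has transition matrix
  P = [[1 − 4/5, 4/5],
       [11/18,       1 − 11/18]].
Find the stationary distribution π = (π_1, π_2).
π_1 = 55/127, π_2 = 72/127

Solve πP = π with π_1 + π_2 = 1. From πP = π: π_1 · (1 − 4/5) + π_2 · 11/18 = π_1 ⇒ π_2 · 11/18 = π_1 · 4/5 ⇒ π_2/π_1 = (4/5)/(11/18) = 72/55. Together with π_1 + π_2 = 1:
  π_1 = (11/18)/(4/5 + 11/18) = (11/18)/(127/90) = 55/127,
  π_2 = (4/5)/(4/5 + 11/18) = (4/5)/(127/90) = 72/127.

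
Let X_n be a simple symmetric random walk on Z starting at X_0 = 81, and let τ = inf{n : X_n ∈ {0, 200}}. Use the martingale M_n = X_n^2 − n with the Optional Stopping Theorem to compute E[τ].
E[τ] = 9639

M_n = X_n^2 − n is a martingale (since E[X_{n+1}^2 | F_n] = X_n^2 + 1). By OST (τ has finite mean in a bounded region), E[M_τ] = E[M_0] = X_0^2 − 0 = 81^2 = 6561. Also E[M_τ] = E[X_τ^2] − E[τ]. The walk exits at 0 or 200, with P(hit 200 first) = 81/200, so E[X_τ^2] = 200^2 · 81/200 + 0 = 16200. Thus E[τ] = E[X_τ^2] − E[M_τ] = 16200 − 6561 = 9639 = 81(200 − 81) = 9639.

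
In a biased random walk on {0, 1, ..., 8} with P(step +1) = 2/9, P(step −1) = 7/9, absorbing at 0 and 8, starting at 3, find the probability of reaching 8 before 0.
P(hit 8 before 0) = (1 − (7/2)^3) / (1 − (7/2)^8) = 2144/1152909

Let u_k denote P(reach 8 before 0 | start at k). Boundary: u_0 = 0, u_8 = 1. Recurrence: u_k = 2/9·u_{k+1} + 7/9·u_{k-1} for 1 ≤ k ≤ 7. Try u_k = A + B·r^k with r = q/p = (7/9)/(2/9) = 7/2. Substitution satisfies the recurrence; boundary conditions give:
  u_k = (1 − r^k) / (1 − r^N) = (1 − (7/2)^3) / (1 − (7/2)^8) = 2144/1152909.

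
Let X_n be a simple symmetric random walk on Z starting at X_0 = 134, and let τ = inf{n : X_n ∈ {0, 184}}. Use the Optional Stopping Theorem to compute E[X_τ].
E[X_τ] = 134

X_n is a martingale and τ is a bounded-mean stopping time (indeed τ is finite a.s. with bounded expectation since the walk is in a bounded region). By the OST, E[X_τ] = E[X_0] = 134. Equivalently: E[X_τ] = 184 · P(hit 184 first) + 0 · P(hit 0 first) = 184 · (134/184) = 134.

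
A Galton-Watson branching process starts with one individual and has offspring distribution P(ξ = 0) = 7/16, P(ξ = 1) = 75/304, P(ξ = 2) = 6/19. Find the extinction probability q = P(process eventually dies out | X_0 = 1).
q = 1

Mean offspring μ = 0·7/16 + 1·75/304 + 2·6/19 = 267/304 ≤ 1. For μ ≤ 1 with offspring not concentrated at 1, the Galton-Watson process goes extinct almost surely, so q = 1.
(Algebraic check: The pgf is f(s) = 7/16 + 75/304·s + 6/19·s². The extinction probability q is the smallest fixed point of f in [0, 1]. Setting s = f(s):
  6/19·s² + (75/304 − 1)·s + 7/16 = 0
  6/19·s² − (7/16 + 6/19)·s + 7/16 = 0
which factors as (s − 1)·(6/19·s − 7/16) = 0, giving roots s = 1 and s = (7/16)/(6/19) = 133/96. Since 133/96 ≥ 1, the smallest root in [0, 1] is s = 1.)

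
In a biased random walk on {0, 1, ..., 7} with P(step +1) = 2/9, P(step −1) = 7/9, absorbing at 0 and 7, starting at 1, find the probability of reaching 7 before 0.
P(hit 7 before 0) = (1 − (7/2)^1) / (1 − (7/2)^7) = 64/164683

Let u_k denote P(reach 7 before 0 | start at k). Boundary: u_0 = 0, u_7 = 1. Recurrence: u_k = 2/9·u_{k+1} + 7/9·u_{k-1} for 1 ≤ k ≤ 6. Try u_k = A + B·r^k with r = q/p = (7/9)/(2/9) = 7/2. Substitution satisfies the recurrence; boundary conditions give:
  u_k = (1 − r^k) / (1 − r^N) = (1 − (7/2)^1) / (1 − (7/2)^7) = 64/164683.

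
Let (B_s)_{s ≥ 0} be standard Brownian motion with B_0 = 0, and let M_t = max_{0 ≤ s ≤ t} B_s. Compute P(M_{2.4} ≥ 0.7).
P(M_{2.4} ≥ 0.7) = 2·P(B_{2.4} ≥ 0.7) = 2(1 − Φ(0.7/√2.4)) ≈ 0.6514

By the reflection principle for Brownian motion, P(M_t ≥ a) = 2 · P(B_t ≥ a) for a ≥ 0. Since B_t ~ N(0, t), P(B_t ≥ 0.7) = 1 − Φ(0.7/√t) = 1 − Φ(0.7/√2.4) = 1 − Φ(0.4518). So
  P(M_{2.4} ≥ 0.7) = 2(1 − Φ(0.4518)) ≈ 0.6514.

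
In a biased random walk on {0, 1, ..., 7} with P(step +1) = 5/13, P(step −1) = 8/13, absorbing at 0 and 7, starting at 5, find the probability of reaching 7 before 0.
P(hit 7 before 0) = (1 − (8/5)^5) / (1 − (8/5)^7) = 247025/673009

Let u_k denote P(reach 7 before 0 | start at k). Boundary: u_0 = 0, u_7 = 1. Recurrence: u_k = 5/13·u_{k+1} + 8/13·u_{k-1} for 1 ≤ k ≤ 6. Try u_k = A + B·r^k with r = q/p = (8/13)/(5/13) = 8/5. Substitution satisfies the recurrence; boundary conditions give:
  u_k = (1 − r^k) / (1 − r^N) = (1 − (8/5)^5) / (1 − (8/5)^7) = 247025/673009.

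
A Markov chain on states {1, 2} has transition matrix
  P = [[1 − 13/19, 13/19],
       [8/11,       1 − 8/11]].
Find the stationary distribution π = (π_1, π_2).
π_1 = 152/295, π_2 = 143/295

Solve πP = π with π_1 + π_2 = 1. From πP = π: π_1 · (1 − 13/19) + π_2 · 8/11 = π_1 ⇒ π_2 · 8/11 = π_1 · 13/19 ⇒ π_2/π_1 = (13/19)/(8/11) = 143/152. Together with π_1 + π_2 = 1:
  π_1 = (8/11)/(13/19 + 8/11) = (8/11)/(295/209) = 152/295,
  π_2 = (13/19)/(13/19 + 8/11) = (13/19)/(295/209) = 143/295.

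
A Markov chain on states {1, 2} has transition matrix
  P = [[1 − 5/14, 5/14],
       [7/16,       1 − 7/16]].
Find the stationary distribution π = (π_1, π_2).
π_1 = 49/89, π_2 = 40/89

Solve πP = π with π_1 + π_2 = 1. From πP = π: π_1 · (1 − 5/14) + π_2 · 7/16 = π_1 ⇒ π_2 · 7/16 = π_1 · 5/14 ⇒ π_2/π_1 = (5/14)/(7/16) = 40/49. Together with π_1 + π_2 = 1:
  π_1 = (7/16)/(5/14 + 7/16) = (7/16)/(89/112) = 49/89,
  π_2 = (5/14)/(5/14 + 7/16) = (5/14)/(89/112) = 40/89.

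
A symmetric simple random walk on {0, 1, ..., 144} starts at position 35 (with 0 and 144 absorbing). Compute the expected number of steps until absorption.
E[τ | X_0 = 35] = 3815

Let v_k = E[τ | X_0 = k]. Boundary: v_0 = v_144 = 0. Recurrence: v_k = 1 + (v_{k-1} + v_{k+1})/2 for 1 ≤ k ≤ 143. The particular solution to v_k − (v_{k-1} + v_{k+1})/2 = 1 is v_k = −k^2. Adding homogeneous solution A + B k and matching boundaries gives v_k = k (144 − k). Substituting k = 35: v_35 = 35 · 109 = 3815.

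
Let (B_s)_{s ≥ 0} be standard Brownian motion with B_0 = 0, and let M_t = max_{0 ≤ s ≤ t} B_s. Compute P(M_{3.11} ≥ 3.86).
P(M_{3.11} ≥ 3.86) = 2·P(B_{3.11} ≥ 3.86) = 2(1 − Φ(3.86/√3.11)) ≈ 0.0286

By the reflection principle for Brownian motion, P(M_t ≥ a) = 2 · P(B_t ≥ a) for a ≥ 0. Since B_t ~ N(0, t), P(B_t ≥ 3.86) = 1 − Φ(3.86/√t) = 1 − Φ(3.86/√3.11) = 1 − Φ(2.1888). So
  P(M_{3.11} ≥ 3.86) = 2(1 − Φ(2.1888)) ≈ 0.0286.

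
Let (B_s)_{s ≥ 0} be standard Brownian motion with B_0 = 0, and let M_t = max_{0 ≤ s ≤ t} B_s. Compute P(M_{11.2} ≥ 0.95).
P(M_{11.2} ≥ 0.95) = 2·P(B_{11.2} ≥ 0.95) = 2(1 − Φ(0.95/√11.2)) ≈ 0.7765

By the reflection principle for Brownian motion, P(M_t ≥ a) = 2 · P(B_t ≥ a) for a ≥ 0. Since B_t ~ N(0, t), P(B_t ≥ 0.95) = 1 − Φ(0.95/√t) = 1 − Φ(0.95/√11.2) = 1 − Φ(0.2839). So
  P(M_{11.2} ≥ 0.95) = 2(1 − Φ(0.2839)) ≈ 0.7765.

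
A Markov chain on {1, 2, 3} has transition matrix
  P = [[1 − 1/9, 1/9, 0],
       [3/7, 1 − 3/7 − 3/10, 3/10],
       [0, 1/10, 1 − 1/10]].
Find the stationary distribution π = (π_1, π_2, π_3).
π = (27/55, 7/55, 21/55)

This is a birth-death chain on three states, which satisfies detailed balance: π_1 · P_{12} = π_2 · P_{21} and π_2 · P_{23} = π_3 · P_{32}.
From π_1 · 1/9 = π_2 · 3/7: π_2/π_1 = (1/9)/(3/7) = 7/27.
From π_2 · 3/10 = π_3 · 1/10: π_3/π_2 = (3/10)/(1/10) = 3.
Take π_1 proportional to 1; then unnormalized π = (1, 7/27, 7/9). Normalize by dividing by the sum 55/27:
  π = (27/55, 7/55, 21/55).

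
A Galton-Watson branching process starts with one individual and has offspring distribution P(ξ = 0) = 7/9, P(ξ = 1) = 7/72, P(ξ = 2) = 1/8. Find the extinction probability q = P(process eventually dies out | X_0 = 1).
q = 1

Mean offspring μ = 0·7/9 + 1·7/72 + 2·1/8 = 25/72 ≤ 1. For μ ≤ 1 with offspring not concentrated at 1, the Galton-Watson process goes extinct almost surely, so q = 1.
(Algebraic check: The pgf is f(s) = 7/9 + 7/72·s + 1/8·s². The extinction probability q is the smallest fixed point of f in [0, 1]. Setting s = f(s):
  1/8·s² + (7/72 − 1)·s + 7/9 = 0
  1/8·s² − (7/9 + 1/8)·s + 7/9 = 0
which factors as (s − 1)·(1/8·s − 7/9) = 0, giving roots s = 1 and s = (7/9)/(1/8) = 56/9. Since 56/9 ≥ 1, the smallest root in [0, 1] is s = 1.)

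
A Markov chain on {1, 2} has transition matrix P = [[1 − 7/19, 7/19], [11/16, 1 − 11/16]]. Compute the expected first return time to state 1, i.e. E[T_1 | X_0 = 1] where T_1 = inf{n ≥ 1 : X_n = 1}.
E[T_1 | X_0 = 1] = 1/π_1 = 321/209

For an irreducible recurrent Markov chain with stationary distribution π, E[T_i | X_0 = i] = 1/π_i (Kac's formula). Here π_1 = (11/16)/(7/19 + 11/16) = (11/16)/(321/304) = 209/321, so E[T_1 | X_0 = 1] = 1/π_1 = (7/19 + 11/16)/(11/16) = (321/304)/(11/16) = 321/209.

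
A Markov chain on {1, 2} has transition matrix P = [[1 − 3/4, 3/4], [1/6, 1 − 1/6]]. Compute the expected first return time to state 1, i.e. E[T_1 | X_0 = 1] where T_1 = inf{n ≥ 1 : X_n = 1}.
E[T_1 | X_0 = 1] = 1/π_1 = 11/2

For an irreducible recurrent Markov chain with stationary distribution π, E[T_i | X_0 = i] = 1/π_i (Kac's formula). Here π_1 = (1/6)/(3/4 + 1/6) = (1/6)/(11/12) = 2/11, so E[T_1 | X_0 = 1] = 1/π_1 = (3/4 + 1/6)/(1/6) = (11/12)/(1/6) = 11/2.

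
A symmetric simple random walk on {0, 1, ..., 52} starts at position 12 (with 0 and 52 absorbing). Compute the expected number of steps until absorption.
E[τ | X_0 = 12] = 480

Let v_k = E[τ | X_0 = k]. Boundary: v_0 = v_52 = 0. Recurrence: v_k = 1 + (v_{k-1} + v_{k+1})/2 for 1 ≤ k ≤ 51. The particular solution to v_k − (v_{k-1} + v_{k+1})/2 = 1 is v_k = −k^2. Adding homogeneous solution A + B k and matching boundaries gives v_k = k (52 − k). Substituting k = 12: v_12 = 12 · 40 = 480.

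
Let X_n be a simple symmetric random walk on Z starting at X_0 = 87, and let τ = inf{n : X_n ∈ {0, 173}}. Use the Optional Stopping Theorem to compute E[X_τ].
E[X_τ] = 87

X_n is a martingale and τ is a bounded-mean stopping time (indeed τ is finite a.s. with bounded expectation since the walk is in a bounded region). By the OST, E[X_τ] = E[X_0] = 87. Equivalently: E[X_τ] = 173 · P(hit 173 first) + 0 · P(hit 0 first) = 173 · (87/173) = 87.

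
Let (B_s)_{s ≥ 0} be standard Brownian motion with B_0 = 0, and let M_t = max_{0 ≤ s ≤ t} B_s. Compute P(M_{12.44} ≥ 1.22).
P(M_{12.44} ≥ 1.22) = 2·P(B_{12.44} ≥ 1.22) = 2(1 − Φ(1.22/√12.44)) ≈ 0.7294

By the reflection principle for Brownian motion, P(M_t ≥ a) = 2 · P(B_t ≥ a) for a ≥ 0. Since B_t ~ N(0, t), P(B_t ≥ 1.22) = 1 − Φ(1.22/√t) = 1 − Φ(1.22/√12.44) = 1 − Φ(0.3459). So
  P(M_{12.44} ≥ 1.22) = 2(1 − Φ(0.3459)) ≈ 0.7294.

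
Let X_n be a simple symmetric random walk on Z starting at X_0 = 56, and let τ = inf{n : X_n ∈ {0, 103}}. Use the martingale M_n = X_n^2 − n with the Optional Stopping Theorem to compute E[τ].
E[τ] = 2632

M_n = X_n^2 − n is a martingale (since E[X_{n+1}^2 | F_n] = X_n^2 + 1). By OST (τ has finite mean in a bounded region), E[M_τ] = E[M_0] = X_0^2 − 0 = 56^2 = 3136. Also E[M_τ] = E[X_τ^2] − E[τ]. The walk exits at 0 or 103, with P(hit 103 first) = 56/103, so E[X_τ^2] = 103^2 · 56/103 + 0 = 5768. Thus E[τ] = E[X_τ^2] − E[M_τ] = 5768 − 3136 = 2632 = 56(103 − 56) = 2632.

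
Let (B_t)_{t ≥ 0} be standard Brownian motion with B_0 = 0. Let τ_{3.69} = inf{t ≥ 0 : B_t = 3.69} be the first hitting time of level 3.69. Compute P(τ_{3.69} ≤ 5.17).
P(τ_{3.69} ≤ 5.17) = 2(1 − Φ(3.69/√5.17)) = 2(1 − Φ(1.6229)) ≈ 0.1046

By the reflection principle for standard BM, P(τ_b ≤ t) = 2 · P(B_t ≥ b). Since B_t ~ N(0, t), P(B_t ≥ 3.69) = 1 − Φ(3.69/√t) = 1 − Φ(3.69/√5.17) = 1 − Φ(1.6229) ≈ 0.05231. Doubling: P(τ_{3.69} ≤ 5.17) ≈ 2 · 0.05231 = 0.10462 ≈ 0.1046.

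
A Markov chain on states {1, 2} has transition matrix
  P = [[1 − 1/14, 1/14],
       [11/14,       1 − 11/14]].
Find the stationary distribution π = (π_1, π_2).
π_1 = 11/12, π_2 = 1/12

Solve πP = π with π_1 + π_2 = 1. From πP = π: π_1 · (1 − 1/14) + π_2 · 11/14 = π_1 ⇒ π_2 · 11/14 = π_1 · 1/14 ⇒ π_2/π_1 = (1/14)/(11/14) = 1/11. Together with π_1 + π_2 = 1:
  π_1 = (11/14)/(1/14 + 11/14) = (11/14)/(6/7) = 11/12,
  π_2 = (1/14)/(1/14 + 11/14) = (1/14)/(6/7) = 1/12.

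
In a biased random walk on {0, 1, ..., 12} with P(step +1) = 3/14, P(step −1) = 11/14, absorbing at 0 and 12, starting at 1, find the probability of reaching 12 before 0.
P(hit 12 before 0) = (1 − (11/3)^1) / (1 − (11/3)^12) = 177147/392303480660

Let u_k denote P(reach 12 before 0 | start at k). Boundary: u_0 = 0, u_12 = 1. Recurrence: u_k = 3/14·u_{k+1} + 11/14·u_{k-1} for 1 ≤ k ≤ 11. Try u_k = A + B·r^k with r = q/p = (11/14)/(3/14) = 11/3. Substitution satisfies the recurrence; boundary conditions give:
  u_k = (1 − r^k) / (1 − r^N) = (1 − (11/3)^1) / (1 − (11/3)^12) = 177147/392303480660.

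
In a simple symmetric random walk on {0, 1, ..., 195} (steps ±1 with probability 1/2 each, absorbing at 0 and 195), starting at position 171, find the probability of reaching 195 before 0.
P(hit 195 before 0) = 171/195 = 57/65

Let u_k = P(hit 195 before 0 | start at k). Then u_0 = 0, u_195 = 1, and u_k = u_{k-1}/2 + u_{k+1}/2 for 1 ≤ k ≤ 194. This harmonic recurrence is solved by u_k = k/195, giving u_171 = 171/195 = 57/65.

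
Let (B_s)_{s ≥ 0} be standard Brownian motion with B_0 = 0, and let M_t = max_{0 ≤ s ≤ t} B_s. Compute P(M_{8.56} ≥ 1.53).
P(M_{8.56} ≥ 1.53) = 2·P(B_{8.56} ≥ 1.53) = 2(1 − Φ(1.53/√8.56)) ≈ 0.6010

By the reflection principle for Brownian motion, P(M_t ≥ a) = 2 · P(B_t ≥ a) for a ≥ 0. Since B_t ~ N(0, t), P(B_t ≥ 1.53) = 1 − Φ(1.53/√t) = 1 − Φ(1.53/√8.56) = 1 − Φ(0.5229). So
  P(M_{8.56} ≥ 1.53) = 2(1 − Φ(0.5229)) ≈ 0.6010.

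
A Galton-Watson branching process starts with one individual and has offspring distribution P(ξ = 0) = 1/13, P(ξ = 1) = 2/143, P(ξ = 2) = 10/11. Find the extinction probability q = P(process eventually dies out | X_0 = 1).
q = 11/130

The pgf is f(s) = 1/13 + 2/143·s + 10/11·s². The extinction probability q is the smallest fixed point of f in [0, 1]. Setting s = f(s):
  10/11·s² + (2/143 − 1)·s + 1/13 = 0
  10/11·s² − (1/13 + 10/11)·s + 1/13 = 0
which factors as (s − 1)·(10/11·s − 1/13) = 0, giving roots s = 1 and s = (1/13)/(10/11) = 11/130.
Mean offspring μ = 2/143 + 2·10/11 = 262/143 > 1 (supercritical), so q < 1. The extinction probability is the smaller root: q = (1/13)/(10/11) = 11/130.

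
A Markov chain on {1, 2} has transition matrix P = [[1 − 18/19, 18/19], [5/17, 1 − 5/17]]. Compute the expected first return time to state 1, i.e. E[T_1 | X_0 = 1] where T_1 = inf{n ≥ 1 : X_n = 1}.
E[T_1 | X_0 = 1] = 1/π_1 = 401/95

For an irreducible recurrent Markov chain with stationary distribution π, E[T_i | X_0 = i] = 1/π_i (Kac's formula). Here π_1 = (5/17)/(18/19 + 5/17) = (5/17)/(401/323) = 95/401, so E[T_1 | X_0 = 1] = 1/π_1 = (18/19 + 5/17)/(5/17) = (401/323)/(5/17) = 401/95.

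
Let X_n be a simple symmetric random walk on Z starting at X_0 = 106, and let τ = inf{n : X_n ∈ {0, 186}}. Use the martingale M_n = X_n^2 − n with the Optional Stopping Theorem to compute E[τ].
E[τ] = 8480

M_n = X_n^2 − n is a martingale (since E[X_{n+1}^2 | F_n] = X_n^2 + 1). By OST (τ has finite mean in a bounded region), E[M_τ] = E[M_0] = X_0^2 − 0 = 106^2 = 11236. Also E[M_τ] = E[X_τ^2] − E[τ]. The walk exits at 0 or 186, with P(hit 186 first) = 106/186, so E[X_τ^2] = 186^2 · 106/186 + 0 = 19716. Thus E[τ] = E[X_τ^2] − E[M_τ] = 19716 − 11236 = 8480 = 106(186 − 106) = 8480.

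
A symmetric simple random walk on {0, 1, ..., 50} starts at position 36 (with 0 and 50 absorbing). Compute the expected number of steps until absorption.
E[τ | X_0 = 36] = 504

Let v_k = E[τ | X_0 = k]. Boundary: v_0 = v_50 = 0. Recurrence: v_k = 1 + (v_{k-1} + v_{k+1})/2 for 1 ≤ k ≤ 49. The particular solution to v_k − (v_{k-1} + v_{k+1})/2 = 1 is v_k = −k^2. Adding homogeneous solution A + B k and matching boundaries gives v_k = k (50 − k). Substituting k = 36: v_36 = 36 · 14 = 504.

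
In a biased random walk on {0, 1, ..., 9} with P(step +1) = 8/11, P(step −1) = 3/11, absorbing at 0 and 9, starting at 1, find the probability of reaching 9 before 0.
P(hit 9 before 0) = (1 − (3/8)^1) / (1 − (3/8)^9) = 16777216/26839609

Let u_k denote P(reach 9 before 0 | start at k). Boundary: u_0 = 0, u_9 = 1. Recurrence: u_k = 8/11·u_{k+1} + 3/11·u_{k-1} for 1 ≤ k ≤ 8. Try u_k = A + B·r^k with r = q/p = (3/11)/(8/11) = 3/8. Substitution satisfies the recurrence; boundary conditions give:
  u_k = (1 − r^k) / (1 − r^N) = (1 − (3/8)^1) / (1 − (3/8)^9) = 16777216/26839609.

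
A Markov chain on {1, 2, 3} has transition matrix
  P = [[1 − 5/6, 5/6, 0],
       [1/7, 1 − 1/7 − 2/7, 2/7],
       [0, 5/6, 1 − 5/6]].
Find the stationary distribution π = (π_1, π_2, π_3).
π = (6/53, 35/53, 12/53)

This is a birth-death chain on three states, which satisfies detailed balance: π_1 · P_{12} = π_2 · P_{21} and π_2 · P_{23} = π_3 · P_{32}.
From π_1 · 5/6 = π_2 · 1/7: π_2/π_1 = (5/6)/(1/7) = 35/6.
From π_2 · 2/7 = π_3 · 5/6: π_3/π_2 = (2/7)/(5/6) = 12/35.
Take π_1 proportional to 1; then unnormalized π = (1, 35/6, 2). Normalize by dividing by the sum 53/6:
  π = (6/53, 35/53, 12/53).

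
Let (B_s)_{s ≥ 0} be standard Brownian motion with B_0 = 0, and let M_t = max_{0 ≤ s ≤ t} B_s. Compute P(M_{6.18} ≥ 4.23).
P(M_{6.18} ≥ 4.23) = 2·P(B_{6.18} ≥ 4.23) = 2(1 − Φ(4.23/√6.18)) ≈ 0.0888

By the reflection principle for Brownian motion, P(M_t ≥ a) = 2 · P(B_t ≥ a) for a ≥ 0. Since B_t ~ N(0, t), P(B_t ≥ 4.23) = 1 − Φ(4.23/√t) = 1 − Φ(4.23/√6.18) = 1 − Φ(1.7016). So
  P(M_{6.18} ≥ 4.23) = 2(1 − Φ(1.7016)) ≈ 0.0888.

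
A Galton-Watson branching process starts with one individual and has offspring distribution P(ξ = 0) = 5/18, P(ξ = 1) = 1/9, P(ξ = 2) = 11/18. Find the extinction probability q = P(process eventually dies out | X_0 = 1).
q = 5/11

The pgf is f(s) = 5/18 + 1/9·s + 11/18·s². The extinction probability q is the smallest fixed point of f in [0, 1]. Setting s = f(s):
  11/18·s² + (1/9 − 1)·s + 5/18 = 0
  11/18·s² − (5/18 + 11/18)·s + 5/18 = 0
which factors as (s − 1)·(11/18·s − 5/18) = 0, giving roots s = 1 and s = (5/18)/(11/18) = 5/11.
Mean offspring μ = 1/9 + 2·11/18 = 4/3 > 1 (supercritical), so q < 1. The extinction probability is the smaller root: q = (5/18)/(11/18) = 5/11.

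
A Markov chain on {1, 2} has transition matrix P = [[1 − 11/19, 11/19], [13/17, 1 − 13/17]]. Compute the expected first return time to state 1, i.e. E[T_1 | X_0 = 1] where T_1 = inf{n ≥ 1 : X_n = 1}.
E[T_1 | X_0 = 1] = 1/π_1 = 434/247

For an irreducible recurrent Markov chain with stationary distribution π, E[T_i | X_0 = i] = 1/π_i (Kac's formula). Here π_1 = (13/17)/(11/19 + 13/17) = (13/17)/(434/323) = 247/434, so E[T_1 | X_0 = 1] = 1/π_1 = (11/19 + 13/17)/(13/17) = (434/323)/(13/17) = 434/247.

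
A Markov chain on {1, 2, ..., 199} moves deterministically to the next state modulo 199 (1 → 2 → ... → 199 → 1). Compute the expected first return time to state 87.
E[T_87 | X_0 = 87] = 199

The chain cycles deterministically, so starting at state 87 it returns in exactly 199 steps. Equivalently, the stationary distribution is uniform π_j = 1/199 for every state j, so by Kac's formula E[T_87] = 1/π_87 = 199.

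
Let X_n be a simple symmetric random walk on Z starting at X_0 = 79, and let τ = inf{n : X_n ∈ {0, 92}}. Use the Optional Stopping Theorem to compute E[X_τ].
E[X_τ] = 79

X_n is a martingale and τ is a bounded-mean stopping time (indeed τ is finite a.s. with bounded expectation since the walk is in a bounded region). By the OST, E[X_τ] = E[X_0] = 79. Equivalently: E[X_τ] = 92 · P(hit 92 first) + 0 · P(hit 0 first) = 92 · (79/92) = 79.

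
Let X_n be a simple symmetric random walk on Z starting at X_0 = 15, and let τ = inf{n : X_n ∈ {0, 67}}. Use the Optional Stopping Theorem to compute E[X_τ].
E[X_τ] = 15

X_n is a martingale and τ is a bounded-mean stopping time (indeed τ is finite a.s. with bounded expectation since the walk is in a bounded region). By the OST, E[X_τ] = E[X_0] = 15. Equivalently: E[X_τ] = 67 · P(hit 67 first) + 0 · P(hit 0 first) = 67 · (15/67) = 15.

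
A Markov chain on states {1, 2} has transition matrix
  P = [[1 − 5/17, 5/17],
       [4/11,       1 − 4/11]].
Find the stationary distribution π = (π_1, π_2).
π_1 = 68/123, π_2 = 55/123

Solve πP = π with π_1 + π_2 = 1. From πP = π: π_1 · (1 − 5/17) + π_2 · 4/11 = π_1 ⇒ π_2 · 4/11 = π_1 · 5/17 ⇒ π_2/π_1 = (5/17)/(4/11) = 55/68. Together with π_1 + π_2 = 1:
  π_1 = (4/11)/(5/17 + 4/11) = (4/11)/(123/187) = 68/123,
  π_2 = (5/17)/(5/17 + 4/11) = (5/17)/(123/187) = 55/123.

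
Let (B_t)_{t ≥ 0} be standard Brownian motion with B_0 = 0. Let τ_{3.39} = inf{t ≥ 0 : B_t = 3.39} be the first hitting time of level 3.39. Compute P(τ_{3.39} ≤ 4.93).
P(τ_{3.39} ≤ 4.93) = 2(1 − Φ(3.39/√4.93)) = 2(1 − Φ(1.5268)) ≈ 0.1268

By the reflection principle for standard BM, P(τ_b ≤ t) = 2 · P(B_t ≥ b). Since B_t ~ N(0, t), P(B_t ≥ 3.39) = 1 − Φ(3.39/√t) = 1 − Φ(3.39/√4.93) = 1 − Φ(1.5268) ≈ 0.06341. Doubling: P(τ_{3.39} ≤ 4.93) ≈ 2 · 0.06341 = 0.12682 ≈ 0.1268.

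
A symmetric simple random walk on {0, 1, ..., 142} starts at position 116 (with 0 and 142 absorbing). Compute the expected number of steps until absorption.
E[τ | X_0 = 116] = 3016

Let v_k = E[τ | X_0 = k]. Boundary: v_0 = v_142 = 0. Recurrence: v_k = 1 + (v_{k-1} + v_{k+1})/2 for 1 ≤ k ≤ 141. The particular solution to v_k − (v_{k-1} + v_{k+1})/2 = 1 is v_k = −k^2. Adding homogeneous solution A + B k and matching boundaries gives v_k = k (142 − k). Substituting k = 116: v_116 = 116 · 26 = 3016.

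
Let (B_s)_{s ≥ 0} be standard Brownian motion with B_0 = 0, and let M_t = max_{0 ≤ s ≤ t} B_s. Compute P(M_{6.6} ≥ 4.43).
P(M_{6.6} ≥ 4.43) = 2·P(B_{6.6} ≥ 4.43) = 2(1 − Φ(4.43/√6.6)) ≈ 0.0846

By the reflection principle for Brownian motion, P(M_t ≥ a) = 2 · P(B_t ≥ a) for a ≥ 0. Since B_t ~ N(0, t), P(B_t ≥ 4.43) = 1 − Φ(4.43/√t) = 1 − Φ(4.43/√6.6) = 1 − Φ(1.7244). So
  P(M_{6.6} ≥ 4.43) = 2(1 − Φ(1.7244)) ≈ 0.0846.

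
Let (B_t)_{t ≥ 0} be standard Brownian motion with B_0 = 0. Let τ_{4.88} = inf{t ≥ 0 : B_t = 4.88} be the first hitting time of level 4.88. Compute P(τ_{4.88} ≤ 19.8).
P(τ_{4.88} ≤ 19.8) = 2(1 − Φ(4.88/√19.8)) = 2(1 − Φ(1.0967)) ≈ 0.2728

By the reflection principle for standard BM, P(τ_b ≤ t) = 2 · P(B_t ≥ b). Since B_t ~ N(0, t), P(B_t ≥ 4.88) = 1 − Φ(4.88/√t) = 1 − Φ(4.88/√19.8) = 1 − Φ(1.0967) ≈ 0.13639. Doubling: P(τ_{4.88} ≤ 19.8) ≈ 2 · 0.13639 = 0.27278 ≈ 0.2728.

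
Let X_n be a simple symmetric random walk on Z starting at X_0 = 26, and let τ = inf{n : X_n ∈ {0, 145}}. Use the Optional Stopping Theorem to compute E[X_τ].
E[X_τ] = 26

X_n is a martingale and τ is a bounded-mean stopping time (indeed τ is finite a.s. with bounded expectation since the walk is in a bounded region). By the OST, E[X_τ] = E[X_0] = 26. Equivalently: E[X_τ] = 145 · P(hit 145 first) + 0 · P(hit 0 first) = 145 · (26/145) = 26.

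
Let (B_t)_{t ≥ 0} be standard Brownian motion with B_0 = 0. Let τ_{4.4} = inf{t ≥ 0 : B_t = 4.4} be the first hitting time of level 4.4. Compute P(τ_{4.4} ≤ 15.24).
P(τ_{4.4} ≤ 15.24) = 2(1 − Φ(4.4/√15.24)) = 2(1 − Φ(1.1271)) ≈ 0.2597

By the reflection principle for standard BM, P(τ_b ≤ t) = 2 · P(B_t ≥ b). Since B_t ~ N(0, t), P(B_t ≥ 4.4) = 1 − Φ(4.4/√t) = 1 − Φ(4.4/√15.24) = 1 − Φ(1.1271) ≈ 0.12985. Doubling: P(τ_{4.4} ≤ 15.24) ≈ 2 · 0.12985 = 0.25970 ≈ 0.2597.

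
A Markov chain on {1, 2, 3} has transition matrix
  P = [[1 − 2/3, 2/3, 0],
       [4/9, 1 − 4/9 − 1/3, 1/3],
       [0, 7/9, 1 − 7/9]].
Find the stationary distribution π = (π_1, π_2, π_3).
π = (7/22, 21/44, 9/44)

This is a birth-death chain on three states, which satisfies detailed balance: π_1 · P_{12} = π_2 · P_{21} and π_2 · P_{23} = π_3 · P_{32}.
From π_1 · 2/3 = π_2 · 4/9: π_2/π_1 = (2/3)/(4/9) = 3/2.
From π_2 · 1/3 = π_3 · 7/9: π_3/π_2 = (1/3)/(7/9) = 3/7.
Take π_1 proportional to 1; then unnormalized π = (1, 3/2, 9/14). Normalize by dividing by the sum 22/7:
  π = (7/22, 21/44, 9/44).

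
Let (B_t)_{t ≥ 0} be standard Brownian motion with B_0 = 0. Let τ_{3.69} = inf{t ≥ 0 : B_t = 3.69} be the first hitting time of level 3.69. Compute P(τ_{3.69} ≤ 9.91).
P(τ_{3.69} ≤ 9.91) = 2(1 − Φ(3.69/√9.91)) = 2(1 − Φ(1.1722)) ≈ 0.2411

By the reflection principle for standard BM, P(τ_b ≤ t) = 2 · P(B_t ≥ b). Since B_t ~ N(0, t), P(B_t ≥ 3.69) = 1 − Φ(3.69/√t) = 1 − Φ(3.69/√9.91) = 1 − Φ(1.1722) ≈ 0.12056. Doubling: P(τ_{3.69} ≤ 9.91) ≈ 2 · 0.12056 = 0.24112 ≈ 0.2411.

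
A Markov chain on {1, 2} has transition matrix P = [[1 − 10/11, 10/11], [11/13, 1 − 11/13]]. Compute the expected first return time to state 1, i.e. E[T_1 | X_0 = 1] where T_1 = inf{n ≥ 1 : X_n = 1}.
E[T_1 | X_0 = 1] = 1/π_1 = 251/121

For an irreducible recurrent Markov chain with stationary distribution π, E[T_i | X_0 = i] = 1/π_i (Kac's formula). Here π_1 = (11/13)/(10/11 + 11/13) = (11/13)/(251/143) = 121/251, so E[T_1 | X_0 = 1] = 1/π_1 = (10/11 + 11/13)/(11/13) = (251/143)/(11/13) = 251/121.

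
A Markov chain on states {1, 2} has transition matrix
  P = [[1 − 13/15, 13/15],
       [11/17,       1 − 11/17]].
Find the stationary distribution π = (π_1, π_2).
π_1 = 165/386, π_2 = 221/386

Solve πP = π with π_1 + π_2 = 1. From πP = π: π_1 · (1 − 13/15) + π_2 · 11/17 = π_1 ⇒ π_2 · 11/17 = π_1 · 13/15 ⇒ π_2/π_1 = (13/15)/(11/17) = 221/165. Together with π_1 + π_2 = 1:
  π_1 = (11/17)/(13/15 + 11/17) = (11/17)/(386/255) = 165/386,
  π_2 = (13/15)/(13/15 + 11/17) = (13/15)/(386/255) = 221/386.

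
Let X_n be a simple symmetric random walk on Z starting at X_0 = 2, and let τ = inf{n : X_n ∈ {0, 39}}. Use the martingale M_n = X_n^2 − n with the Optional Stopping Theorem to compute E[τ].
E[τ] = 74

M_n = X_n^2 − n is a martingale (since E[X_{n+1}^2 | F_n] = X_n^2 + 1). By OST (τ has finite mean in a bounded region), E[M_τ] = E[M_0] = X_0^2 − 0 = 2^2 = 4. Also E[M_τ] = E[X_τ^2] − E[τ]. The walk exits at 0 or 39, with P(hit 39 first) = 2/39, so E[X_τ^2] = 39^2 · 2/39 + 0 = 78. Thus E[τ] = E[X_τ^2] − E[M_τ] = 78 − 4 = 74 = 2(39 − 2) = 74.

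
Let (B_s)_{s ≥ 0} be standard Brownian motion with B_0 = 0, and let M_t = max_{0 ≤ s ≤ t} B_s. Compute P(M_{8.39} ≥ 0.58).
P(M_{8.39} ≥ 0.58) = 2·P(B_{8.39} ≥ 0.58) = 2(1 − Φ(0.58/√8.39)) ≈ 0.8413

By the reflection principle for Brownian motion, P(M_t ≥ a) = 2 · P(B_t ≥ a) for a ≥ 0. Since B_t ~ N(0, t), P(B_t ≥ 0.58) = 1 − Φ(0.58/√t) = 1 − Φ(0.58/√8.39) = 1 − Φ(0.2002). So
  P(M_{8.39} ≥ 0.58) = 2(1 − Φ(0.2002)) ≈ 0.8413.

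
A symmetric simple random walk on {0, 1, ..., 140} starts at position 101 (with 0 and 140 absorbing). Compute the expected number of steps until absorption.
E[τ | X_0 = 101] = 3939

Let v_k = E[τ | X_0 = k]. Boundary: v_0 = v_140 = 0. Recurrence: v_k = 1 + (v_{k-1} + v_{k+1})/2 for 1 ≤ k ≤ 139. The particular solution to v_k − (v_{k-1} + v_{k+1})/2 = 1 is v_k = −k^2. Adding homogeneous solution A + B k and matching boundaries gives v_k = k (140 − k). Substituting k = 101: v_101 = 101 · 39 = 3939.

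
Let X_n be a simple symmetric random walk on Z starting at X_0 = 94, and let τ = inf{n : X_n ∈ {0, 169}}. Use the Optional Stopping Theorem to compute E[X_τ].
E[X_τ] = 94

X_n is a martingale and τ is a bounded-mean stopping time (indeed τ is finite a.s. with bounded expectation since the walk is in a bounded region). By the OST, E[X_τ] = E[X_0] = 94. Equivalently: E[X_τ] = 169 · P(hit 169 first) + 0 · P(hit 0 first) = 169 · (94/169) = 94.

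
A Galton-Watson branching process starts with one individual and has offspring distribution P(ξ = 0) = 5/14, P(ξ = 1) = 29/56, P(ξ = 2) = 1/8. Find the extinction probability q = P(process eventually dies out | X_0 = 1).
q = 1

Mean offspring μ = 0·5/14 + 1·29/56 + 2·1/8 = 43/56 ≤ 1. For μ ≤ 1 with offspring not concentrated at 1, the Galton-Watson process goes extinct almost surely, so q = 1.
(Algebraic check: The pgf is f(s) = 5/14 + 29/56·s + 1/8·s². The extinction probability q is the smallest fixed point of f in [0, 1]. Setting s = f(s):
  1/8·s² + (29/56 − 1)·s + 5/14 = 0
  1/8·s² − (5/14 + 1/8)·s + 5/14 = 0
which factors as (s − 1)·(1/8·s − 5/14) = 0, giving roots s = 1 and s = (5/14)/(1/8) = 20/7. Since 20/7 ≥ 1, the smallest root in [0, 1] is s = 1.)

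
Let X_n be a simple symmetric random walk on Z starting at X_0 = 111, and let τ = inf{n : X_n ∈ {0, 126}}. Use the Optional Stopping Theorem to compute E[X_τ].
E[X_τ] = 111

X_n is a martingale and τ is a bounded-mean stopping time (indeed τ is finite a.s. with bounded expectation since the walk is in a bounded region). By the OST, E[X_τ] = E[X_0] = 111. Equivalently: E[X_τ] = 126 · P(hit 126 first) + 0 · P(hit 0 first) = 126 · (111/126) = 111.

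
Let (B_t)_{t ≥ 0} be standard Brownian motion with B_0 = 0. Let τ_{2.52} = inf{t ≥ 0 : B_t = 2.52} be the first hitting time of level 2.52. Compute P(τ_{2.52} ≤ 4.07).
P(τ_{2.52} ≤ 4.07) = 2(1 − Φ(2.52/√4.07)) = 2(1 − Φ(1.2491)) ≈ 0.2116

By the reflection principle for standard BM, P(τ_b ≤ t) = 2 · P(B_t ≥ b). Since B_t ~ N(0, t), P(B_t ≥ 2.52) = 1 − Φ(2.52/√t) = 1 − Φ(2.52/√4.07) = 1 − Φ(1.2491) ≈ 0.10581. Doubling: P(τ_{2.52} ≤ 4.07) ≈ 2 · 0.10581 = 0.21162 ≈ 0.2116.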